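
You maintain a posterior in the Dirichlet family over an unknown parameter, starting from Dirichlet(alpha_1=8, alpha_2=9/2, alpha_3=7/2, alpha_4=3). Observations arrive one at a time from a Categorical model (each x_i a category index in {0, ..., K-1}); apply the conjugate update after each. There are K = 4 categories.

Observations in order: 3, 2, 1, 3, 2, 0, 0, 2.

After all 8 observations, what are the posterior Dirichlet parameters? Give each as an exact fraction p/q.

alpha_1=10, alpha_2=11/2, alpha_3=13/2, alpha_4=5

obs 1: x=3 → posterior Dirichlet(8, 9/2, 7/2, 4)
obs 2: x=2 → posterior Dirichlet(8, 9/2, 9/2, 4)
obs 3: x=1 → posterior Dirichlet(8, 11/2, 9/2, 4)
obs 4: x=3 → posterior Dirichlet(8, 11/2, 9/2, 5)
obs 5: x=2 → posterior Dirichlet(8, 11/2, 11/2, 5)
obs 6: x=0 → posterior Dirichlet(9, 11/2, 11/2, 5)
obs 7: x=0 → posterior Dirichlet(10, 11/2, 11/2, 5)
obs 8: x=2 → posterior Dirichlet(10, 11/2, 13/2, 5)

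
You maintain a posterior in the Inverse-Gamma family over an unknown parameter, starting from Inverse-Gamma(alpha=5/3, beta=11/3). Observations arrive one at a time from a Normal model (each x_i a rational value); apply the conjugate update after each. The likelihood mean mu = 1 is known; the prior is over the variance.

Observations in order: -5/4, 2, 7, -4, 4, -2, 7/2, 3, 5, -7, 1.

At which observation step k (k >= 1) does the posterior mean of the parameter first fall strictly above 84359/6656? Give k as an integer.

obs 1: x=-5/4 → posterior Inverse-Gamma(13/6, 595/96)
obs 2: x=2 → posterior Inverse-Gamma(8/3, 643/96)
obs 3: x=7 → posterior Inverse-Gamma(19/6, 2371/96)
obs 4: x=-4 → posterior Inverse-Gamma(11/3, 3571/96)
obs 5: x=4 → posterior Inverse-Gamma(25/6, 4003/96)
obs 6: x=-2 → posterior Inverse-Gamma(14/3, 4435/96)
obs 7: x=7/2 → posterior Inverse-Gamma(31/6, 4735/96)
obs 8: x=3 → posterior Inverse-Gamma(17/3, 4927/96)
obs 9: x=5 → posterior Inverse-Gamma(37/6, 5695/96)
obs 10: x=-7 → posterior Inverse-Gamma(20/3, 8767/96)
obs 11: x=1 → posterior Inverse-Gamma(43/6, 8767/96)

k = 4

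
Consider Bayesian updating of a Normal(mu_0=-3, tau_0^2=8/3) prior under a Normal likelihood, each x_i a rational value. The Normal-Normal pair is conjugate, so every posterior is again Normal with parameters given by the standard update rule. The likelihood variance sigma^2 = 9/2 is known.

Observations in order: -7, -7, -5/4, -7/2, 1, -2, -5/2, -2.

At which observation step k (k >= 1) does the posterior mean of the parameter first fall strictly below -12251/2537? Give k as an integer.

obs 1: x=-7 → posterior Normal(-193/43, 72/43)
obs 2: x=-7 → posterior Normal(-305/59, 72/59)
obs 3: x=-5/4 → posterior Normal(-13/3, 24/25)
obs 4: x=-7/2 → posterior Normal(-381/91, 72/91)
obs 5: x=1 → posterior Normal(-365/107, 72/107)
obs 6: x=-2 → posterior Normal(-397/123, 24/41)
obs 7: x=-5/2 → posterior Normal(-437/139, 72/139)
obs 8: x=-2 → posterior Normal(-469/155, 72/155)

k = 2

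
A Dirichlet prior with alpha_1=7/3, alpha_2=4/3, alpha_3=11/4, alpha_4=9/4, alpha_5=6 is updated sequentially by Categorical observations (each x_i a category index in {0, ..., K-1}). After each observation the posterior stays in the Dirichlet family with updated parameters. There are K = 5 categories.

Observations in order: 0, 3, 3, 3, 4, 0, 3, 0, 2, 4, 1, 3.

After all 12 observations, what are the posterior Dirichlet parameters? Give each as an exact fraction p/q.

obs 1: x=0 → posterior Dirichlet(10/3, 4/3, 11/4, 9/4, 6)
obs 2: x=3 → posterior Dirichlet(10/3, 4/3, 11/4, 13/4, 6)
obs 3: x=3 → posterior Dirichlet(10/3, 4/3, 11/4, 17/4, 6)
obs 4: x=3 → posterior Dirichlet(10/3, 4/3, 11/4, 21/4, 6)
obs 5: x=4 → posterior Dirichlet(10/3, 4/3, 11/4, 21/4, 7)
obs 6: x=0 → posterior Dirichlet(13/3, 4/3, 11/4, 21/4, 7)
obs 7: x=3 → posterior Dirichlet(13/3, 4/3, 11/4, 25/4, 7)
obs 8: x=0 → posterior Dirichlet(16/3, 4/3, 11/4, 25/4, 7)
obs 9: x=2 → posterior Dirichlet(16/3, 4/3, 15/4, 25/4, 7)
obs 10: x=4 → posterior Dirichlet(16/3, 4/3, 15/4, 25/4, 8)
obs 11: x=1 → posterior Dirichlet(16/3, 7/3, 15/4, 25/4, 8)
obs 12: x=3 → posterior Dirichlet(16/3, 7/3, 15/4, 29/4, 8)

alpha_1=16/3, alpha_2=7/3, alpha_3=15/4, alpha_4=29/4, alpha_5=8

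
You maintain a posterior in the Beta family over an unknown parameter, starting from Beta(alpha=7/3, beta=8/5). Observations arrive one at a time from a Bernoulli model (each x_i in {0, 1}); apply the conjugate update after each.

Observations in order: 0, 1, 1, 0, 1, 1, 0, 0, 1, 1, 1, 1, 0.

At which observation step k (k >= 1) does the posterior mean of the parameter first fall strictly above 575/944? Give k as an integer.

k = 3

obs 1: x=0 → posterior Beta(7/3, 13/5)
obs 2: x=1 → posterior Beta(10/3, 13/5)
obs 3: x=1 → posterior Beta(13/3, 13/5)
obs 4: x=0 → posterior Beta(13/3, 18/5)
obs 5: x=1 → posterior Beta(16/3, 18/5)
obs 6: x=1 → posterior Beta(19/3, 18/5)
obs 7: x=0 → posterior Beta(19/3, 23/5)
obs 8: x=0 → posterior Beta(19/3, 28/5)
obs 9: x=1 → posterior Beta(22/3, 28/5)
obs 10: x=1 → posterior Beta(25/3, 28/5)
obs 11: x=1 → posterior Beta(28/3, 28/5)
obs 12: x=1 → posterior Beta(31/3, 28/5)
obs 13: x=0 → posterior Beta(31/3, 33/5)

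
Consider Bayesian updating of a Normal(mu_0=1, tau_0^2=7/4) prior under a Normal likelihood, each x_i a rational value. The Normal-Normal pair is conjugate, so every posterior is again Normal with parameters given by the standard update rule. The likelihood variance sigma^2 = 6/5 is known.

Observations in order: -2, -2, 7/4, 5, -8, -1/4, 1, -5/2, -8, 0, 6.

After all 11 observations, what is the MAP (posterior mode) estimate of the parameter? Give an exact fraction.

obs 1: x=-2 → posterior Normal(-46/59, 42/59)
obs 2: x=-2 → posterior Normal(-58/47, 21/47)
obs 3: x=7/4 → posterior Normal(-73/172, 14/43)
obs 4: x=5 → posterior Normal(481/656, 21/82)
obs 5: x=-8 → posterior Normal(-639/796, 42/199)
obs 6: x=-1/4 → posterior Normal(-337/468, 7/39)
obs 7: x=1 → posterior Normal(-267/538, 42/269)
obs 8: x=-5/2 → posterior Normal(-221/304, 21/152)
obs 9: x=-8 → posterior Normal(-167/113, 14/113)
obs 10: x=0 → posterior Normal(-501/374, 21/187)
obs 11: x=6 → posterior Normal(-291/409, 42/409)

-291/409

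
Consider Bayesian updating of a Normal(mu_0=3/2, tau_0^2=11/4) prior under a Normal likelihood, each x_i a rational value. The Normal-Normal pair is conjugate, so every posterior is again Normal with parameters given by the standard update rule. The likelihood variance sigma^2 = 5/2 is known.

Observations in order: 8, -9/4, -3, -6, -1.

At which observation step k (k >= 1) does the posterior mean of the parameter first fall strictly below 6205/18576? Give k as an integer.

k = 4

obs 1: x=8 → posterior Normal(103/21, 55/42)
obs 2: x=-9/4 → posterior Normal(313/128, 55/64)
obs 3: x=-3 → posterior Normal(181/172, 55/86)
obs 4: x=-6 → posterior Normal(-83/216, 55/108)
obs 5: x=-1 → posterior Normal(-127/260, 11/26)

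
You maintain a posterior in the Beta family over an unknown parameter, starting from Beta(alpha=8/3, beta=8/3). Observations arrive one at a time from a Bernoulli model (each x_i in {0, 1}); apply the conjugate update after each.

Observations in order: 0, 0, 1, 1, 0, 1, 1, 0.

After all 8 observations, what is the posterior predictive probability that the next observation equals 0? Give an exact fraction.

1/2

obs 1: x=0 → posterior Beta(8/3, 11/3)
obs 2: x=0 → posterior Beta(8/3, 14/3)
obs 3: x=1 → posterior Beta(11/3, 14/3)
obs 4: x=1 → posterior Beta(14/3, 14/3)
obs 5: x=0 → posterior Beta(14/3, 17/3)
obs 6: x=1 → posterior Beta(17/3, 17/3)
obs 7: x=1 → posterior Beta(20/3, 17/3)
obs 8: x=0 → posterior Beta(20/3, 20/3)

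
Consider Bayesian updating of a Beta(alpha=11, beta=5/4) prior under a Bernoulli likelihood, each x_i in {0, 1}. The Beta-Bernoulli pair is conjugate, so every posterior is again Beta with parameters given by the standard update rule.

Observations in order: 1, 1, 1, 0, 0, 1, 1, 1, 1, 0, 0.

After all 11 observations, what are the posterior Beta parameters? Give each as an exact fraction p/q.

alpha=18, beta=21/4

obs 1: x=1 → posterior Beta(12, 5/4)
obs 2: x=1 → posterior Beta(13, 5/4)
obs 3: x=1 → posterior Beta(14, 5/4)
obs 4: x=0 → posterior Beta(14, 9/4)
obs 5: x=0 → posterior Beta(14, 13/4)
obs 6: x=1 → posterior Beta(15, 13/4)
obs 7: x=1 → posterior Beta(16, 13/4)
obs 8: x=1 → posterior Beta(17, 13/4)
obs 9: x=1 → posterior Beta(18, 13/4)
obs 10: x=0 → posterior Beta(18, 17/4)
obs 11: x=0 → posterior Beta(18, 21/4)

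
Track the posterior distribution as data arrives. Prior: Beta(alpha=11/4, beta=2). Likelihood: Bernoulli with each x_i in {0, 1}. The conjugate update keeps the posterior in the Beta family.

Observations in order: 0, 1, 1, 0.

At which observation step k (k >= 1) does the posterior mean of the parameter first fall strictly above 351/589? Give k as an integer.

k = 3

obs 1: x=0 → posterior Beta(11/4, 3)
obs 2: x=1 → posterior Beta(15/4, 3)
obs 3: x=1 → posterior Beta(19/4, 3)
obs 4: x=0 → posterior Beta(19/4, 4)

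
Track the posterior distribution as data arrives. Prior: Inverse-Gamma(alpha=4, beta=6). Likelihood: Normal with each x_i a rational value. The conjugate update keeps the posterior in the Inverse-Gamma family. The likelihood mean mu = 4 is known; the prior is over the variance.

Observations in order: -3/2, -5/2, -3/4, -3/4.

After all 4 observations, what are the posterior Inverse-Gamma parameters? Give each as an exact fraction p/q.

alpha=6, beta=1037/16

obs 1: x=-3/2 → posterior Inverse-Gamma(9/2, 169/8)
obs 2: x=-5/2 → posterior Inverse-Gamma(5, 169/4)
obs 3: x=-3/4 → posterior Inverse-Gamma(11/2, 1713/32)
obs 4: x=-3/4 → posterior Inverse-Gamma(6, 1037/16)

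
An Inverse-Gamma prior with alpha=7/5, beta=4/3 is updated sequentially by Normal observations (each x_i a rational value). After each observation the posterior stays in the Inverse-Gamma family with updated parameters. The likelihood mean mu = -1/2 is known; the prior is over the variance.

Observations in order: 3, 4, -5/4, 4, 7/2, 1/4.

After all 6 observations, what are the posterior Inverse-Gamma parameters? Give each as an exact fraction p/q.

obs 1: x=3 → posterior Inverse-Gamma(19/10, 179/24)
obs 2: x=4 → posterior Inverse-Gamma(12/5, 211/12)
obs 3: x=-5/4 → posterior Inverse-Gamma(29/10, 1715/96)
obs 4: x=4 → posterior Inverse-Gamma(17/5, 2687/96)
obs 5: x=7/2 → posterior Inverse-Gamma(39/10, 3455/96)
obs 6: x=1/4 → posterior Inverse-Gamma(22/5, 1741/48)

alpha=22/5, beta=1741/48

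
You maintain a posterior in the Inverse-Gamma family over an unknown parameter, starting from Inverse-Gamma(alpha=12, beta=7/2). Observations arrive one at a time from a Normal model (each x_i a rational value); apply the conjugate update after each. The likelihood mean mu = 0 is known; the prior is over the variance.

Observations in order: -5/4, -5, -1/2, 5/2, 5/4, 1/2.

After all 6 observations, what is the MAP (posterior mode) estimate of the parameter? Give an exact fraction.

obs 1: x=-5/4 → posterior Inverse-Gamma(25/2, 137/32)
obs 2: x=-5 → posterior Inverse-Gamma(13, 537/32)
obs 3: x=-1/2 → posterior Inverse-Gamma(27/2, 541/32)
obs 4: x=5/2 → posterior Inverse-Gamma(14, 641/32)
obs 5: x=5/4 → posterior Inverse-Gamma(29/2, 333/16)
obs 6: x=1/2 → posterior Inverse-Gamma(15, 335/16)

335/256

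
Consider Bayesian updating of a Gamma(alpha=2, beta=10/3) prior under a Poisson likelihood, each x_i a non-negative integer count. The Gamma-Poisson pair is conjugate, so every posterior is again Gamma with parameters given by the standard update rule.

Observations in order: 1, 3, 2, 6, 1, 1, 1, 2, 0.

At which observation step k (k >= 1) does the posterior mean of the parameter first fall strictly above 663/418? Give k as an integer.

obs 1: x=1 → posterior Gamma(3, 13/3)
obs 2: x=3 → posterior Gamma(6, 16/3)
obs 3: x=2 → posterior Gamma(8, 19/3)
obs 4: x=6 → posterior Gamma(14, 22/3)
obs 5: x=1 → posterior Gamma(15, 25/3)
obs 6: x=1 → posterior Gamma(16, 28/3)
obs 7: x=1 → posterior Gamma(17, 31/3)
obs 8: x=2 → posterior Gamma(19, 34/3)
obs 9: x=0 → posterior Gamma(19, 37/3)

k = 4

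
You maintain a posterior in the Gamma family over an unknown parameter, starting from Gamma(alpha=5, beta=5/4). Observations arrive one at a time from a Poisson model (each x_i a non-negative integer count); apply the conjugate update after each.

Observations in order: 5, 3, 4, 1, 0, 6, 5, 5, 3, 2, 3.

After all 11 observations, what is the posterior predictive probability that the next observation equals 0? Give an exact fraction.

obs 1: x=5 → posterior Gamma(10, 9/4)
obs 2: x=3 → posterior Gamma(13, 13/4)
obs 3: x=4 → posterior Gamma(17, 17/4)
obs 4: x=1 → posterior Gamma(18, 21/4)
obs 5: x=0 → posterior Gamma(18, 25/4)
obs 6: x=6 → posterior Gamma(24, 29/4)
obs 7: x=5 → posterior Gamma(29, 33/4)
obs 8: x=5 → posterior Gamma(34, 37/4)
obs 9: x=3 → posterior Gamma(37, 41/4)
obs 10: x=2 → posterior Gamma(39, 45/4)
obs 11: x=3 → posterior Gamma(42, 49/4)

97327453648743672783790144527749033795901408624680013074608083129650401/2627764996340071914932060028590629703016273743509013665720935053615458009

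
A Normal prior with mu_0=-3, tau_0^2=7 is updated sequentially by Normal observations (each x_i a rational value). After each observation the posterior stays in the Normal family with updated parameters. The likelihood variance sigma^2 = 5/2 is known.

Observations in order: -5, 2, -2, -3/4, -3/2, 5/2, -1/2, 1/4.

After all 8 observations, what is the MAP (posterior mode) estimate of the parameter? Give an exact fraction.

-85/117

obs 1: x=-5 → posterior Normal(-85/19, 35/19)
obs 2: x=2 → posterior Normal(-19/11, 35/33)
obs 3: x=-2 → posterior Normal(-85/47, 35/47)
obs 4: x=-3/4 → posterior Normal(-191/122, 35/61)
obs 5: x=-3/2 → posterior Normal(-233/150, 7/15)
obs 6: x=5/2 → posterior Normal(-163/178, 35/89)
obs 7: x=-1/2 → posterior Normal(-177/206, 35/103)
obs 8: x=1/4 → posterior Normal(-85/117, 35/117)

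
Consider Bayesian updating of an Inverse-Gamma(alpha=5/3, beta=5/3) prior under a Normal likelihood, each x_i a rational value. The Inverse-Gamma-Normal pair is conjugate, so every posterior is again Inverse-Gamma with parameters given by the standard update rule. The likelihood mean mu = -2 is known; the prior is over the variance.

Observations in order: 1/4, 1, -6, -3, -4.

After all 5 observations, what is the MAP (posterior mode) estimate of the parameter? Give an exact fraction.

1843/496

obs 1: x=1/4 → posterior Inverse-Gamma(13/6, 403/96)
obs 2: x=1 → posterior Inverse-Gamma(8/3, 835/96)
obs 3: x=-6 → posterior Inverse-Gamma(19/6, 1603/96)
obs 4: x=-3 → posterior Inverse-Gamma(11/3, 1651/96)
obs 5: x=-4 → posterior Inverse-Gamma(25/6, 1843/96)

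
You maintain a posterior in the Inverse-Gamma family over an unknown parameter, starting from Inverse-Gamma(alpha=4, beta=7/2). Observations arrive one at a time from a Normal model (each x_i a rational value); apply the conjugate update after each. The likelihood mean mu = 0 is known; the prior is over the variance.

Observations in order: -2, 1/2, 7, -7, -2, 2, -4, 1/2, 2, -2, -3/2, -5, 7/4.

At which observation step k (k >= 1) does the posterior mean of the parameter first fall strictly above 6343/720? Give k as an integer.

obs 1: x=-2 → posterior Inverse-Gamma(9/2, 11/2)
obs 2: x=1/2 → posterior Inverse-Gamma(5, 45/8)
obs 3: x=7 → posterior Inverse-Gamma(11/2, 241/8)
obs 4: x=-7 → posterior Inverse-Gamma(6, 437/8)
obs 5: x=-2 → posterior Inverse-Gamma(13/2, 453/8)
obs 6: x=2 → posterior Inverse-Gamma(7, 469/8)
obs 7: x=-4 → posterior Inverse-Gamma(15/2, 533/8)
obs 8: x=1/2 → posterior Inverse-Gamma(8, 267/4)
obs 9: x=2 → posterior Inverse-Gamma(17/2, 275/4)
obs 10: x=-2 → posterior Inverse-Gamma(9, 283/4)
obs 11: x=-3/2 → posterior Inverse-Gamma(19/2, 575/8)
obs 12: x=-5 → posterior Inverse-Gamma(10, 675/8)
obs 13: x=7/4 → posterior Inverse-Gamma(21/2, 2749/32)

k = 4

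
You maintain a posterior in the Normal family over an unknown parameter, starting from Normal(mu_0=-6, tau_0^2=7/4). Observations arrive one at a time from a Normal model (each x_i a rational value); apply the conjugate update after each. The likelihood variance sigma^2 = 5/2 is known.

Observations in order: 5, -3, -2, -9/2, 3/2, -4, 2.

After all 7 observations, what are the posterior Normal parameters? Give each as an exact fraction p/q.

mu_0=-95/59, tau_0^2=35/118

obs 1: x=5 → posterior Normal(-25/17, 35/34)
obs 2: x=-3 → posterior Normal(-23/12, 35/48)
obs 3: x=-2 → posterior Normal(-60/31, 35/62)
obs 4: x=-9/2 → posterior Normal(-183/76, 35/76)
obs 5: x=3/2 → posterior Normal(-9/5, 7/18)
obs 6: x=-4 → posterior Normal(-109/52, 35/104)
obs 7: x=2 → posterior Normal(-95/59, 35/118)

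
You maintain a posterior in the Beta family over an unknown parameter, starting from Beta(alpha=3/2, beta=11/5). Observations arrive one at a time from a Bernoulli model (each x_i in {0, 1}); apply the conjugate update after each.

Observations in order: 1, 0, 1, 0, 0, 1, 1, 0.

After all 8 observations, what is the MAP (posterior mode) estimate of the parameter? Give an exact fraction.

obs 1: x=1 → posterior Beta(5/2, 11/5)
obs 2: x=0 → posterior Beta(5/2, 16/5)
obs 3: x=1 → posterior Beta(7/2, 16/5)
obs 4: x=0 → posterior Beta(7/2, 21/5)
obs 5: x=0 → posterior Beta(7/2, 26/5)
obs 6: x=1 → posterior Beta(9/2, 26/5)
obs 7: x=1 → posterior Beta(11/2, 26/5)
obs 8: x=0 → posterior Beta(11/2, 31/5)

45/97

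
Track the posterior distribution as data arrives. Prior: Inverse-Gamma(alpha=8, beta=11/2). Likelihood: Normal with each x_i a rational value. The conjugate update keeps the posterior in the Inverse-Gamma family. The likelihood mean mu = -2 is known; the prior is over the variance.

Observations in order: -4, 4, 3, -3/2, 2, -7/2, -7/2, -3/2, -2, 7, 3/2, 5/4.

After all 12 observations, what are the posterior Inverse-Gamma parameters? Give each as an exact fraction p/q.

obs 1: x=-4 → posterior Inverse-Gamma(17/2, 15/2)
obs 2: x=4 → posterior Inverse-Gamma(9, 51/2)
obs 3: x=3 → posterior Inverse-Gamma(19/2, 38)
obs 4: x=-3/2 → posterior Inverse-Gamma(10, 305/8)
obs 5: x=2 → posterior Inverse-Gamma(21/2, 369/8)
obs 6: x=-7/2 → posterior Inverse-Gamma(11, 189/4)
obs 7: x=-7/2 → posterior Inverse-Gamma(23/2, 387/8)
obs 8: x=-3/2 → posterior Inverse-Gamma(12, 97/2)
obs 9: x=-2 → posterior Inverse-Gamma(25/2, 97/2)
obs 10: x=7 → posterior Inverse-Gamma(13, 89)
obs 11: x=3/2 → posterior Inverse-Gamma(27/2, 761/8)
obs 12: x=5/4 → posterior Inverse-Gamma(14, 3213/32)

alpha=14, beta=3213/32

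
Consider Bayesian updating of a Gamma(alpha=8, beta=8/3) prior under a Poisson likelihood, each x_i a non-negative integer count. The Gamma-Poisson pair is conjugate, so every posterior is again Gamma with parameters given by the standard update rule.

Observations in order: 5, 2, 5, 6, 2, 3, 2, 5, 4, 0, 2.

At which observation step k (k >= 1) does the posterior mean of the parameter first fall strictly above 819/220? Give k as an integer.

obs 1: x=5 → posterior Gamma(13, 11/3)
obs 2: x=2 → posterior Gamma(15, 14/3)
obs 3: x=5 → posterior Gamma(20, 17/3)
obs 4: x=6 → posterior Gamma(26, 20/3)
obs 5: x=2 → posterior Gamma(28, 23/3)
obs 6: x=3 → posterior Gamma(31, 26/3)
obs 7: x=2 → posterior Gamma(33, 29/3)
obs 8: x=5 → posterior Gamma(38, 32/3)
obs 9: x=4 → posterior Gamma(42, 35/3)
obs 10: x=0 → posterior Gamma(42, 38/3)
obs 11: x=2 → posterior Gamma(44, 41/3)

k = 4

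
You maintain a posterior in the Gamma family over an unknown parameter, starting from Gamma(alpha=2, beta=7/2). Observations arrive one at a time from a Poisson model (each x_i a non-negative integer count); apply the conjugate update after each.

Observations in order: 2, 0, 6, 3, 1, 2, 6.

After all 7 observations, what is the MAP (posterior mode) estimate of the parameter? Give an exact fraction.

2

obs 1: x=2 → posterior Gamma(4, 9/2)
obs 2: x=0 → posterior Gamma(4, 11/2)
obs 3: x=6 → posterior Gamma(10, 13/2)
obs 4: x=3 → posterior Gamma(13, 15/2)
obs 5: x=1 → posterior Gamma(14, 17/2)
obs 6: x=2 → posterior Gamma(16, 19/2)
obs 7: x=6 → posterior Gamma(22, 21/2)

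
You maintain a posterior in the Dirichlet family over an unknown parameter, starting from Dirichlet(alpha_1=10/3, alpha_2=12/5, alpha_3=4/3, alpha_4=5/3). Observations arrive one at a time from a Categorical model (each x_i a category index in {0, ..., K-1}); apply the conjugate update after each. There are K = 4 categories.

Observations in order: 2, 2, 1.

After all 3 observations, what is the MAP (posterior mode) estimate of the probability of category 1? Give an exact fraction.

9/29

obs 1: x=2 → posterior Dirichlet(10/3, 12/5, 7/3, 5/3)
obs 2: x=2 → posterior Dirichlet(10/3, 12/5, 10/3, 5/3)
obs 3: x=1 → posterior Dirichlet(10/3, 17/5, 10/3, 5/3)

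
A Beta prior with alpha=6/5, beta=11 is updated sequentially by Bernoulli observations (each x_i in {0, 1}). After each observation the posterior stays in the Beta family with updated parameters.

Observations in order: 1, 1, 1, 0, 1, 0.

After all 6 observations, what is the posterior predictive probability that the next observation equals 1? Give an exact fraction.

obs 1: x=1 → posterior Beta(11/5, 11)
obs 2: x=1 → posterior Beta(16/5, 11)
obs 3: x=1 → posterior Beta(21/5, 11)
obs 4: x=0 → posterior Beta(21/5, 12)
obs 5: x=1 → posterior Beta(26/5, 12)
obs 6: x=0 → posterior Beta(26/5, 13)

2/7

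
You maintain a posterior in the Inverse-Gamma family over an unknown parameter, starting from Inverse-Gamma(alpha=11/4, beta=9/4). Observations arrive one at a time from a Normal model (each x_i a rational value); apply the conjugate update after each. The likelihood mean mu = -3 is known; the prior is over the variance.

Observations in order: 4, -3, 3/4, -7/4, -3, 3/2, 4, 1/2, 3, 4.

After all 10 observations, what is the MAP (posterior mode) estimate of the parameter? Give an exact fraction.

obs 1: x=4 → posterior Inverse-Gamma(13/4, 107/4)
obs 2: x=-3 → posterior Inverse-Gamma(15/4, 107/4)
obs 3: x=3/4 → posterior Inverse-Gamma(17/4, 1081/32)
obs 4: x=-7/4 → posterior Inverse-Gamma(19/4, 553/16)
obs 5: x=-3 → posterior Inverse-Gamma(21/4, 553/16)
obs 6: x=3/2 → posterior Inverse-Gamma(23/4, 715/16)
obs 7: x=4 → posterior Inverse-Gamma(25/4, 1107/16)
obs 8: x=1/2 → posterior Inverse-Gamma(27/4, 1205/16)
obs 9: x=3 → posterior Inverse-Gamma(29/4, 1493/16)
obs 10: x=4 → posterior Inverse-Gamma(31/4, 1885/16)

377/28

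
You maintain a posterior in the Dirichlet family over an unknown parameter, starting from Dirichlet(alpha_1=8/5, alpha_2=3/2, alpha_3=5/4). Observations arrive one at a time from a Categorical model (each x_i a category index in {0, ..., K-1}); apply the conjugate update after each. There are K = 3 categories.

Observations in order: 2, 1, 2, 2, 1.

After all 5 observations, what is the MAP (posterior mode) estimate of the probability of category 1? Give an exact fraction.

50/127

obs 1: x=2 → posterior Dirichlet(8/5, 3/2, 9/4)
obs 2: x=1 → posterior Dirichlet(8/5, 5/2, 9/4)
obs 3: x=2 → posterior Dirichlet(8/5, 5/2, 13/4)
obs 4: x=2 → posterior Dirichlet(8/5, 5/2, 17/4)
obs 5: x=1 → posterior Dirichlet(8/5, 7/2, 17/4)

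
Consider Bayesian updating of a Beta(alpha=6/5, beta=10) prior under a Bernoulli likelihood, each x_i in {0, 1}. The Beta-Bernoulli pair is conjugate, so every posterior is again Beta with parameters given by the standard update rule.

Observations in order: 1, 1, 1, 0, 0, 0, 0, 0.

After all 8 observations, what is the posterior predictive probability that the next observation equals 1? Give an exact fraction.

obs 1: x=1 → posterior Beta(11/5, 10)
obs 2: x=1 → posterior Beta(16/5, 10)
obs 3: x=1 → posterior Beta(21/5, 10)
obs 4: x=0 → posterior Beta(21/5, 11)
obs 5: x=0 → posterior Beta(21/5, 12)
obs 6: x=0 → posterior Beta(21/5, 13)
obs 7: x=0 → posterior Beta(21/5, 14)
obs 8: x=0 → posterior Beta(21/5, 15)

7/32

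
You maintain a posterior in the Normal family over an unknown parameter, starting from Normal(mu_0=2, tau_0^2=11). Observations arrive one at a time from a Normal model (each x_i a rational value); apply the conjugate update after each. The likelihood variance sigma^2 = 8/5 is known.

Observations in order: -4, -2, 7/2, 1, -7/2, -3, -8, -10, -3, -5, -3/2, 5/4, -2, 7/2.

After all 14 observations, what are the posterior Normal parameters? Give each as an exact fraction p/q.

mu_0=-7141/3112, tau_0^2=44/389

obs 1: x=-4 → posterior Normal(-68/21, 88/63)
obs 2: x=-2 → posterior Normal(-157/59, 44/59)
obs 3: x=7/2 → posterior Normal(-243/346, 88/173)
obs 4: x=1 → posterior Normal(-7/24, 22/57)
obs 5: x=-7/2 → posterior Normal(-259/283, 88/283)
obs 6: x=-3 → posterior Normal(-212/169, 44/169)
obs 7: x=-8 → posterior Normal(-288/131, 88/393)
obs 8: x=-10 → posterior Normal(-101/32, 11/56)
obs 9: x=-3 → posterior Normal(-1579/503, 88/503)
obs 10: x=-5 → posterior Normal(-103/31, 44/279)
obs 11: x=-3/2 → posterior Normal(-3873/1226, 88/613)
obs 12: x=5/4 → posterior Normal(-7471/2672, 22/167)
obs 13: x=-2 → posterior Normal(-2637/964, 88/723)
obs 14: x=7/2 → posterior Normal(-7141/3112, 44/389)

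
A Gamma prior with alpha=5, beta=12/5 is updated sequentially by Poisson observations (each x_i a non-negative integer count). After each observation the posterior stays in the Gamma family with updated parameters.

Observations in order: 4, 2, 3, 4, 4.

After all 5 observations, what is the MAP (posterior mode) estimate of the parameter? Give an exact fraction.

obs 1: x=4 → posterior Gamma(9, 17/5)
obs 2: x=2 → posterior Gamma(11, 22/5)
obs 3: x=3 → posterior Gamma(14, 27/5)
obs 4: x=4 → posterior Gamma(18, 32/5)
obs 5: x=4 → posterior Gamma(22, 37/5)

105/37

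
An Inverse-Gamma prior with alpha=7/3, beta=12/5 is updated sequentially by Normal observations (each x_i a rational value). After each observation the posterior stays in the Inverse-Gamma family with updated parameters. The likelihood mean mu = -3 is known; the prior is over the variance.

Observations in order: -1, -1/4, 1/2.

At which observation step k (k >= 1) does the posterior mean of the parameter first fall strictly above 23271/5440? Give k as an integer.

obs 1: x=-1 → posterior Inverse-Gamma(17/6, 22/5)
obs 2: x=-1/4 → posterior Inverse-Gamma(10/3, 1309/160)
obs 3: x=1/2 → posterior Inverse-Gamma(23/6, 2289/160)

k = 3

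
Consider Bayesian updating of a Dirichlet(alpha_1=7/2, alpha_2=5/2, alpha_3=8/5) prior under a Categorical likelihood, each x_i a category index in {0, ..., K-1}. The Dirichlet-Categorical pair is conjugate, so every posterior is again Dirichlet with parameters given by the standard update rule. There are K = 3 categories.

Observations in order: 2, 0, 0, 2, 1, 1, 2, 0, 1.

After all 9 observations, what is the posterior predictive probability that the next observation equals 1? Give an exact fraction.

obs 1: x=2 → posterior Dirichlet(7/2, 5/2, 13/5)
obs 2: x=0 → posterior Dirichlet(9/2, 5/2, 13/5)
obs 3: x=0 → posterior Dirichlet(11/2, 5/2, 13/5)
obs 4: x=2 → posterior Dirichlet(11/2, 5/2, 18/5)
obs 5: x=1 → posterior Dirichlet(11/2, 7/2, 18/5)
obs 6: x=1 → posterior Dirichlet(11/2, 9/2, 18/5)
obs 7: x=2 → posterior Dirichlet(11/2, 9/2, 23/5)
obs 8: x=0 → posterior Dirichlet(13/2, 9/2, 23/5)
obs 9: x=1 → posterior Dirichlet(13/2, 11/2, 23/5)

55/166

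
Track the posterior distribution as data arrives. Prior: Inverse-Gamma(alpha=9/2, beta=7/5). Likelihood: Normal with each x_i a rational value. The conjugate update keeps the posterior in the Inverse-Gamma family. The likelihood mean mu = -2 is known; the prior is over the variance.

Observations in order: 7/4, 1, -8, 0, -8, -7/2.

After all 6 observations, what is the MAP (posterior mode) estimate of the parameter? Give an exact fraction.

obs 1: x=7/4 → posterior Inverse-Gamma(5, 1349/160)
obs 2: x=1 → posterior Inverse-Gamma(11/2, 2069/160)
obs 3: x=-8 → posterior Inverse-Gamma(6, 4949/160)
obs 4: x=0 → posterior Inverse-Gamma(13/2, 5269/160)
obs 5: x=-8 → posterior Inverse-Gamma(7, 8149/160)
obs 6: x=-7/2 → posterior Inverse-Gamma(15/2, 8329/160)

8329/1360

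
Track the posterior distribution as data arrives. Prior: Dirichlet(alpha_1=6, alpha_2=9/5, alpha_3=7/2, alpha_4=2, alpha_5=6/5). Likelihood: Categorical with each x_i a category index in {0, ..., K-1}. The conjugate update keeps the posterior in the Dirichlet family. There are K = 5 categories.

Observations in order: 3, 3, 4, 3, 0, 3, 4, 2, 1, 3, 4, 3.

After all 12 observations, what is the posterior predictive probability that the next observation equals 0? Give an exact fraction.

14/53

obs 1: x=3 → posterior Dirichlet(6, 9/5, 7/2, 3, 6/5)
obs 2: x=3 → posterior Dirichlet(6, 9/5, 7/2, 4, 6/5)
obs 3: x=4 → posterior Dirichlet(6, 9/5, 7/2, 4, 11/5)
obs 4: x=3 → posterior Dirichlet(6, 9/5, 7/2, 5, 11/5)
obs 5: x=0 → posterior Dirichlet(7, 9/5, 7/2, 5, 11/5)
obs 6: x=3 → posterior Dirichlet(7, 9/5, 7/2, 6, 11/5)
obs 7: x=4 → posterior Dirichlet(7, 9/5, 7/2, 6, 16/5)
obs 8: x=2 → posterior Dirichlet(7, 9/5, 9/2, 6, 16/5)
obs 9: x=1 → posterior Dirichlet(7, 14/5, 9/2, 6, 16/5)
obs 10: x=3 → posterior Dirichlet(7, 14/5, 9/2, 7, 16/5)
obs 11: x=4 → posterior Dirichlet(7, 14/5, 9/2, 7, 21/5)
obs 12: x=3 → posterior Dirichlet(7, 14/5, 9/2, 8, 21/5)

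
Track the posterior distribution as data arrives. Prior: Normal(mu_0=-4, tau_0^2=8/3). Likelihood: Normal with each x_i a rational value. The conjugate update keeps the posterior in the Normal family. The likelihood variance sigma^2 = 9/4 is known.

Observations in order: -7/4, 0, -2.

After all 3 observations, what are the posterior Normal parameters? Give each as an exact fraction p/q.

mu_0=-76/41, tau_0^2=24/41

obs 1: x=-7/4 → posterior Normal(-164/59, 72/59)
obs 2: x=0 → posterior Normal(-164/91, 72/91)
obs 3: x=-2 → posterior Normal(-76/41, 24/41)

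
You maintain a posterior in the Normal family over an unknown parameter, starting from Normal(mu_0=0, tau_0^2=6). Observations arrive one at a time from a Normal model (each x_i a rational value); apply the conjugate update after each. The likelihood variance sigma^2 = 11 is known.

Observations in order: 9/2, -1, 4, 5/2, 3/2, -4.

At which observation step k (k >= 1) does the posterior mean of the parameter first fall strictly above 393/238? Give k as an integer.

obs 1: x=9/2 → posterior Normal(27/17, 66/17)
obs 2: x=-1 → posterior Normal(21/23, 66/23)
obs 3: x=4 → posterior Normal(45/29, 66/29)
obs 4: x=5/2 → posterior Normal(12/7, 66/35)
obs 5: x=3/2 → posterior Normal(69/41, 66/41)
obs 6: x=-4 → posterior Normal(45/47, 66/47)

k = 4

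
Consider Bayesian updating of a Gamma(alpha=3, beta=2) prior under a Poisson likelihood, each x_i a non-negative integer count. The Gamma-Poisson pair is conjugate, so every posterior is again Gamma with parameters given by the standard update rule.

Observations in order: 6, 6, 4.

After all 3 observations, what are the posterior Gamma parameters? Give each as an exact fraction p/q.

alpha=19, beta=5

obs 1: x=6 → posterior Gamma(9, 3)
obs 2: x=6 → posterior Gamma(15, 4)
obs 3: x=4 → posterior Gamma(19, 5)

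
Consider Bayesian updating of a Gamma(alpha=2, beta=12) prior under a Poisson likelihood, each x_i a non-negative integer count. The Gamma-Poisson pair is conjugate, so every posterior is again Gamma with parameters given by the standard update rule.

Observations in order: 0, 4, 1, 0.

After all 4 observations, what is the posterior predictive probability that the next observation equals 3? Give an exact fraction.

obs 1: x=0 → posterior Gamma(2, 13)
obs 2: x=4 → posterior Gamma(6, 14)
obs 3: x=1 → posterior Gamma(7, 15)
obs 4: x=0 → posterior Gamma(7, 16)

22548578304/2015993900449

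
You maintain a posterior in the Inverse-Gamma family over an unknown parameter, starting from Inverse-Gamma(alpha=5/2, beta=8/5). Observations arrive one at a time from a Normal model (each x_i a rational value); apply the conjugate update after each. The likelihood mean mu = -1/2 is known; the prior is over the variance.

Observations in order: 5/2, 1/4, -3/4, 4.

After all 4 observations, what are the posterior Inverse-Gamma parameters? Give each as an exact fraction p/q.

obs 1: x=5/2 → posterior Inverse-Gamma(3, 61/10)
obs 2: x=1/4 → posterior Inverse-Gamma(7/2, 1021/160)
obs 3: x=-3/4 → posterior Inverse-Gamma(4, 513/80)
obs 4: x=4 → posterior Inverse-Gamma(9/2, 1323/80)

alpha=9/2, beta=1323/80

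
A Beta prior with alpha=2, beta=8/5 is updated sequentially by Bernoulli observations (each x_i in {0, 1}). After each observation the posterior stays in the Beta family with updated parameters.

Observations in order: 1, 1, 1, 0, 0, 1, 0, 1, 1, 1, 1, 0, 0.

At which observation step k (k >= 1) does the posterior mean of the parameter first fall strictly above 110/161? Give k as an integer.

k = 2

obs 1: x=1 → posterior Beta(3, 8/5)
obs 2: x=1 → posterior Beta(4, 8/5)
obs 3: x=1 → posterior Beta(5, 8/5)
obs 4: x=0 → posterior Beta(5, 13/5)
obs 5: x=0 → posterior Beta(5, 18/5)
obs 6: x=1 → posterior Beta(6, 18/5)
obs 7: x=0 → posterior Beta(6, 23/5)
obs 8: x=1 → posterior Beta(7, 23/5)
obs 9: x=1 → posterior Beta(8, 23/5)
obs 10: x=1 → posterior Beta(9, 23/5)
obs 11: x=1 → posterior Beta(10, 23/5)
obs 12: x=0 → posterior Beta(10, 28/5)
obs 13: x=0 → posterior Beta(10, 33/5)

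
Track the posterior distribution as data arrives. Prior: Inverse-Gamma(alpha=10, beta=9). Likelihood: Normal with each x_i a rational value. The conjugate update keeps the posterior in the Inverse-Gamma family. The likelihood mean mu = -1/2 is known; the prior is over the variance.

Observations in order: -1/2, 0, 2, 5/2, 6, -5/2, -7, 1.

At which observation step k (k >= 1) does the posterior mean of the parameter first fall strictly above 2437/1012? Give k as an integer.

obs 1: x=-1/2 → posterior Inverse-Gamma(21/2, 9)
obs 2: x=0 → posterior Inverse-Gamma(11, 73/8)
obs 3: x=2 → posterior Inverse-Gamma(23/2, 49/4)
obs 4: x=5/2 → posterior Inverse-Gamma(12, 67/4)
obs 5: x=6 → posterior Inverse-Gamma(25/2, 303/8)
obs 6: x=-5/2 → posterior Inverse-Gamma(13, 319/8)
obs 7: x=-7 → posterior Inverse-Gamma(27/2, 61)
obs 8: x=1 → posterior Inverse-Gamma(14, 497/8)

k = 5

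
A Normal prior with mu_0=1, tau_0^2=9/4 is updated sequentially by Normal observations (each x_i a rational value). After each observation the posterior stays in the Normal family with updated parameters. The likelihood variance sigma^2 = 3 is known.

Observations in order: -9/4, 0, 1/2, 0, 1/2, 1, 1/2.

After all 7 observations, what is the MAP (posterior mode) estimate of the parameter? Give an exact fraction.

19/100

obs 1: x=-9/4 → posterior Normal(-11/28, 9/7)
obs 2: x=0 → posterior Normal(-11/40, 9/10)
obs 3: x=1/2 → posterior Normal(-5/52, 9/13)
obs 4: x=0 → posterior Normal(-5/64, 9/16)
obs 5: x=1/2 → posterior Normal(1/76, 9/19)
obs 6: x=1 → posterior Normal(13/88, 9/22)
obs 7: x=1/2 → posterior Normal(19/100, 9/25)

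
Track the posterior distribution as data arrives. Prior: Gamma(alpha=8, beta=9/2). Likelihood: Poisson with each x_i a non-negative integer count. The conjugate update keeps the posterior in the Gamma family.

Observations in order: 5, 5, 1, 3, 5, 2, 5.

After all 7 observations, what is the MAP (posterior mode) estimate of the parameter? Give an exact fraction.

obs 1: x=5 → posterior Gamma(13, 11/2)
obs 2: x=5 → posterior Gamma(18, 13/2)
obs 3: x=1 → posterior Gamma(19, 15/2)
obs 4: x=3 → posterior Gamma(22, 17/2)
obs 5: x=5 → posterior Gamma(27, 19/2)
obs 6: x=2 → posterior Gamma(29, 21/2)
obs 7: x=5 → posterior Gamma(34, 23/2)

66/23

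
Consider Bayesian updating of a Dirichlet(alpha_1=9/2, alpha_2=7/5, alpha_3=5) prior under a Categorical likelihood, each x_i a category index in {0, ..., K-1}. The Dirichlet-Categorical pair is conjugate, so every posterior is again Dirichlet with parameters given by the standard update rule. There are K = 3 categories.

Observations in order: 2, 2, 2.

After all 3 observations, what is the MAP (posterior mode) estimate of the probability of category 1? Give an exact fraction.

4/109

obs 1: x=2 → posterior Dirichlet(9/2, 7/5, 6)
obs 2: x=2 → posterior Dirichlet(9/2, 7/5, 7)
obs 3: x=2 → posterior Dirichlet(9/2, 7/5, 8)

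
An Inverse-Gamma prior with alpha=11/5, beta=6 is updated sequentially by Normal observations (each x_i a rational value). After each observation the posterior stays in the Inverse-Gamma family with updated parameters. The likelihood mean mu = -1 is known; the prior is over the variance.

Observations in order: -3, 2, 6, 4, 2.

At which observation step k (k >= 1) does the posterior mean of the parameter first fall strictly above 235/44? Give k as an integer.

k = 2

obs 1: x=-3 → posterior Inverse-Gamma(27/10, 8)
obs 2: x=2 → posterior Inverse-Gamma(16/5, 25/2)
obs 3: x=6 → posterior Inverse-Gamma(37/10, 37)
obs 4: x=4 → posterior Inverse-Gamma(21/5, 99/2)
obs 5: x=2 → posterior Inverse-Gamma(47/10, 54)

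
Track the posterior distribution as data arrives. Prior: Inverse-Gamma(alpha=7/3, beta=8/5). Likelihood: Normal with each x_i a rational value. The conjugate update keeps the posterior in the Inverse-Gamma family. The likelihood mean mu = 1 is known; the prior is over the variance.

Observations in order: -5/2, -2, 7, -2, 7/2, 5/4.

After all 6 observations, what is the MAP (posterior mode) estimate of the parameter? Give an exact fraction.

957/160

obs 1: x=-5/2 → posterior Inverse-Gamma(17/6, 309/40)
obs 2: x=-2 → posterior Inverse-Gamma(10/3, 489/40)
obs 3: x=7 → posterior Inverse-Gamma(23/6, 1209/40)
obs 4: x=-2 → posterior Inverse-Gamma(13/3, 1389/40)
obs 5: x=7/2 → posterior Inverse-Gamma(29/6, 757/20)
obs 6: x=5/4 → posterior Inverse-Gamma(16/3, 6061/160)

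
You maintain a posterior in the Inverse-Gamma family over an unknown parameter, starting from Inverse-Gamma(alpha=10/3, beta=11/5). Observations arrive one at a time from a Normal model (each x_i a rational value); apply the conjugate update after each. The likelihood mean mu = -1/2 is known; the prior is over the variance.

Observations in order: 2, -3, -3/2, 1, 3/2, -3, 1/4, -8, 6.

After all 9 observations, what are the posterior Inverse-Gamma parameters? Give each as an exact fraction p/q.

obs 1: x=2 → posterior Inverse-Gamma(23/6, 213/40)
obs 2: x=-3 → posterior Inverse-Gamma(13/3, 169/20)
obs 3: x=-3/2 → posterior Inverse-Gamma(29/6, 179/20)
obs 4: x=1 → posterior Inverse-Gamma(16/3, 403/40)
obs 5: x=3/2 → posterior Inverse-Gamma(35/6, 483/40)
obs 6: x=-3 → posterior Inverse-Gamma(19/3, 76/5)
obs 7: x=1/4 → posterior Inverse-Gamma(41/6, 2477/160)
obs 8: x=-8 → posterior Inverse-Gamma(22/3, 6977/160)
obs 9: x=6 → posterior Inverse-Gamma(47/6, 10357/160)

alpha=47/6, beta=10357/160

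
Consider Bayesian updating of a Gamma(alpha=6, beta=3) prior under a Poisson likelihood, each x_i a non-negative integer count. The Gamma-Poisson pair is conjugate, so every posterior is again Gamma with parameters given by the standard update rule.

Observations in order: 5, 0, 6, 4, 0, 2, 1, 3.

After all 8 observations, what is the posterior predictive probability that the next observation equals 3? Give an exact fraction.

2661328820874485864513476455313/13187572988876100351608349523968

obs 1: x=5 → posterior Gamma(11, 4)
obs 2: x=0 → posterior Gamma(11, 5)
obs 3: x=6 → posterior Gamma(17, 6)
obs 4: x=4 → posterior Gamma(21, 7)
obs 5: x=0 → posterior Gamma(21, 8)
obs 6: x=2 → posterior Gamma(23, 9)
obs 7: x=1 → posterior Gamma(24, 10)
obs 8: x=3 → posterior Gamma(27, 11)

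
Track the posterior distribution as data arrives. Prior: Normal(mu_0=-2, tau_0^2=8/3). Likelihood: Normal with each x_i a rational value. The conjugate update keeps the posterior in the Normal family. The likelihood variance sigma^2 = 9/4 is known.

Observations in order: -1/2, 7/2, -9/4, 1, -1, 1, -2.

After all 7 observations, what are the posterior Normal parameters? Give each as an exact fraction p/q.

mu_0=-62/251, tau_0^2=72/251

obs 1: x=-1/2 → posterior Normal(-70/59, 72/59)
obs 2: x=7/2 → posterior Normal(6/13, 72/91)
obs 3: x=-9/4 → posterior Normal(-10/41, 24/41)
obs 4: x=1 → posterior Normal(2/155, 72/155)
obs 5: x=-1 → posterior Normal(-30/187, 72/187)
obs 6: x=1 → posterior Normal(2/219, 24/73)
obs 7: x=-2 → posterior Normal(-62/251, 72/251)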